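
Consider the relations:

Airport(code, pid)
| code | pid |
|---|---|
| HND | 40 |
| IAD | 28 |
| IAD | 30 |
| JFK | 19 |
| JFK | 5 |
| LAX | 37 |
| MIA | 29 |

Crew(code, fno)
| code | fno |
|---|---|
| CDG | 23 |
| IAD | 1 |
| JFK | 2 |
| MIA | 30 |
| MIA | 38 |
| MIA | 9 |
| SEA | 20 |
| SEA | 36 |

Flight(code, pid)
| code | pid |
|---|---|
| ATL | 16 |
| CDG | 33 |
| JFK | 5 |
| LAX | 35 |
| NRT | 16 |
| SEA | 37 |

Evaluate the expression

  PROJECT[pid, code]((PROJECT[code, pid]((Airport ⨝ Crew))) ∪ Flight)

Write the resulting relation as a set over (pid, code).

{(16, ATL), (16, NRT), (19, JFK), (28, IAD), (29, MIA), (30, IAD), (33, CDG), (35, LAX), (37, SEA), (5, JFK)}

Joining Airport and Crew on code yields {(IAD, 28, 1), (IAD, 30, 1), (JFK, 19, 2), (JFK, 5, 2), (MIA, 29, 30), (MIA, 29, 38), (MIA, 29, 9)}.
Keep only column(s) code, pid (2 duplicate(s) eliminated): {(IAD, 28), (IAD, 30), (JFK, 19), (JFK, 5), (MIA, 29)}
Set union of the two operands is {(ATL, 16), (CDG, 33), (IAD, 28), (IAD, 30), (JFK, 19), (JFK, 5), (LAX, 35), (MIA, 29), (NRT, 16), (SEA, 37)}.
Keep only column(s) pid, code: {(16, ATL), (16, NRT), (19, JFK), (28, IAD), (29, MIA), (30, IAD), (33, CDG), (35, LAX), (37, SEA), (5, JFK)}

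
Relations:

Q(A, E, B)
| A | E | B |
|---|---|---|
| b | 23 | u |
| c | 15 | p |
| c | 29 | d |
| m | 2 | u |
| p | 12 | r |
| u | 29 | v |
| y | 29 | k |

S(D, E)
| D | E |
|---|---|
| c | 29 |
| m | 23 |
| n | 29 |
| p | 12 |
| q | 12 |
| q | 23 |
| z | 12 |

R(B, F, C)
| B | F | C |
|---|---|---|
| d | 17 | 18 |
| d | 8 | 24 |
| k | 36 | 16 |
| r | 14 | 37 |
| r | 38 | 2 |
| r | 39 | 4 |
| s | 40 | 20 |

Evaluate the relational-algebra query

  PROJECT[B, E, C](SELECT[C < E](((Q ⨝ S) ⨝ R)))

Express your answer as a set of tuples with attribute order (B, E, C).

Joining Q and S on E yields {(b, 23, u, m), (b, 23, u, q), (c, 29, d, c), (c, 29, d, n), (p, 12, r, p), (p, 12, r, q), (p, 12, r, z), (u, 29, v, c), (u, 29, v, n), (y, 29, k, c), (y, 29, k, n)}.
Joining (Q ⨝ S) and R on B yields {(c, 29, d, c, 17, 18), (c, 29, d, c, 8, 24), (c, 29, d, n, 17, 18), (c, 29, d, n, 8, 24), (p, 12, r, p, 14, 37), (p, 12, r, p, 38, 2), (p, 12, r, p, 39, 4), (p, 12, r, q, 14, 37), (p, 12, r, q, 38, 2), (p, 12, r, q, 39, 4), (p, 12, r, z, 14, 37), (p, 12, r, z, 38, 2), (p, 12, r, z, 39, 4), (y, 29, k, c, 36, 16), (y, 29, k, n, 36, 16)}.
Filtering on C < E leaves {(c, 29, d, c, 17, 18), (c, 29, d, c, 8, 24), (c, 29, d, n, 17, 18), (c, 29, d, n, 8, 24), (p, 12, r, p, 38, 2), (p, 12, r, p, 39, 4), (p, 12, r, q, 38, 2), (p, 12, r, q, 39, 4), (p, 12, r, z, 38, 2), (p, 12, r, z, 39, 4), (y, 29, k, c, 36, 16), (y, 29, k, n, 36, 16)}.
π[B, E, C]: project onto (B, E, C) (7 duplicate(s) eliminated) → {(d, 29, 18), (d, 29, 24), (k, 29, 16), (r, 12, 2), (r, 12, 4)}

{(d, 29, 18), (d, 29, 24), (k, 29, 16), (r, 12, 2), (r, 12, 4)}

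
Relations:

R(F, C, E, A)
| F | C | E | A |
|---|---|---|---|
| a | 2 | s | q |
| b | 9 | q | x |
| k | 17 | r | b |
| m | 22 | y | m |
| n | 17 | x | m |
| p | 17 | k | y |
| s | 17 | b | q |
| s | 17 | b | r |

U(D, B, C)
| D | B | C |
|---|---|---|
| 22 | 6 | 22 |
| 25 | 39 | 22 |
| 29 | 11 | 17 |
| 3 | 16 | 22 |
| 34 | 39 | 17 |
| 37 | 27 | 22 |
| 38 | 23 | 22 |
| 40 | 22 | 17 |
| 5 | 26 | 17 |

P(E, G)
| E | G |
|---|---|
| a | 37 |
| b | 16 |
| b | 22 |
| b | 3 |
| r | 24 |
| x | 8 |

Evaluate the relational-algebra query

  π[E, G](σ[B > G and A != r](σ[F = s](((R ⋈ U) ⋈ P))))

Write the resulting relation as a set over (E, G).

{(b, 16), (b, 22), (b, 3)}

Natural join on C: {(k, 17, r, b, 29, 11), (k, 17, r, b, 34, 39), (k, 17, r, b, 40, 22), (k, 17, r, b, 5, 26), (m, 22, y, m, 22, 6), (m, 22, y, m, 25, 39), (m, 22, y, m, 3, 16), (m, 22, y, m, 37, 27), (m, 22, y, m, 38, 23), (n, 17, x, m, 29, 11), (n, 17, x, m, 34, 39), (n, 17, x, m, 40, 22), (n, 17, x, m, 5, 26), (p, 17, k, y, 29, 11), (p, 17, k, y, 34, 39), (p, 17, k, y, 40, 22), (p, 17, k, y, 5, 26), (s, 17, b, q, 29, 11), (s, 17, b, q, 34, 39), (s, 17, b, q, 40, 22), (s, 17, b, q, 5, 26), (s, 17, b, r, 29, 11), (s, 17, b, r, 34, 39), (s, 17, b, r, 40, 22), (s, 17, b, r, 5, 26)}
Natural join on E: {(k, 17, r, b, 29, 11, 24), (k, 17, r, b, 34, 39, 24), (k, 17, r, b, 40, 22, 24), (k, 17, r, b, 5, 26, 24), (n, 17, x, m, 29, 11, 8), (n, 17, x, m, 34, 39, 8), (n, 17, x, m, 40, 22, 8), (n, 17, x, m, 5, 26, 8), (s, 17, b, q, 29, 11, 16), (s, 17, b, q, 29, 11, 22), (s, 17, b, q, 29, 11, 3), (s, 17, b, q, 34, 39, 16), (s, 17, b, q, 34, 39, 22), (s, 17, b, q, 34, 39, 3), (s, 17, b, q, 40, 22, 16), (s, 17, b, q, 40, 22, 22), (s, 17, b, q, 40, 22, 3), (s, 17, b, q, 5, 26, 16), (s, 17, b, q, 5, 26, 22), (s, 17, b, q, 5, 26, 3), (s, 17, b, r, 29, 11, 16), (s, 17, b, r, 29, 11, 22), (s, 17, b, r, 29, 11, 3), (s, 17, b, r, 34, 39, 16), (s, 17, b, r, 34, 39, 22), (s, 17, b, r, 34, 39, 3), (s, 17, b, r, 40, 22, 16), (s, 17, b, r, 40, 22, 22), (s, 17, b, r, 40, 22, 3), (s, 17, b, r, 5, 26, 16), (s, 17, b, r, 5, 26, 22), (s, 17, b, r, 5, 26, 3)}
σ[F = s]: keep tuples satisfying F = s → {(s, 17, b, q, 29, 11, 16), (s, 17, b, q, 29, 11, 22), (s, 17, b, q, 29, 11, 3), (s, 17, b, q, 34, 39, 16), (s, 17, b, q, 34, 39, 22), (s, 17, b, q, 34, 39, 3), (s, 17, b, q, 40, 22, 16), (s, 17, b, q, 40, 22, 22), (s, 17, b, q, 40, 22, 3), (s, 17, b, q, 5, 26, 16), (s, 17, b, q, 5, 26, 22), (s, 17, b, q, 5, 26, 3), (s, 17, b, r, 29, 11, 16), (s, 17, b, r, 29, 11, 22), (s, 17, b, r, 29, 11, 3), (s, 17, b, r, 34, 39, 16), (s, 17, b, r, 34, 39, 22), (s, 17, b, r, 34, 39, 3), (s, 17, b, r, 40, 22, 16), (s, 17, b, r, 40, 22, 22), (s, 17, b, r, 40, 22, 3), (s, 17, b, r, 5, 26, 16), (s, 17, b, r, 5, 26, 22), (s, 17, b, r, 5, 26, 3)}
σ[B > G and A != r]: keep tuples satisfying B > G and A != r → {(s, 17, b, q, 29, 11, 3), (s, 17, b, q, 34, 39, 16), (s, 17, b, q, 34, 39, 22), (s, 17, b, q, 34, 39, 3), (s, 17, b, q, 40, 22, 16), (s, 17, b, q, 40, 22, 3), (s, 17, b, q, 5, 26, 16), (s, 17, b, q, 5, 26, 22), (s, 17, b, q, 5, 26, 3)}
Projecting to E, G (6 duplicate(s) eliminated): {(b, 16), (b, 22), (b, 3)}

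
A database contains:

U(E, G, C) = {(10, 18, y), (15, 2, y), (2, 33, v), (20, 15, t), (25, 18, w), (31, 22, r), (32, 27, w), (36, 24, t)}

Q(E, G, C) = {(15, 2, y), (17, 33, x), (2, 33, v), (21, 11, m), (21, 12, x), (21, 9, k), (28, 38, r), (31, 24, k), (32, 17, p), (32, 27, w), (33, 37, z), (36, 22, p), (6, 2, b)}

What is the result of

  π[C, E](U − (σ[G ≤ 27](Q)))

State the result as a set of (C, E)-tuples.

Apply σ_{G ≤ 27}; surviving tuples: {(15, 2, y), (21, 11, m), (21, 12, x), (21, 9, k), (31, 24, k), (32, 17, p), (32, 27, w), (36, 22, p), (6, 2, b)}
Set difference of the two operands is {(10, 18, y), (2, 33, v), (20, 15, t), (25, 18, w), (31, 22, r), (36, 24, t)}.
Keep only column(s) C, E: {(r, 31), (t, 20), (t, 36), (v, 2), (w, 25), (y, 10)}

{(r, 31), (t, 20), (t, 36), (v, 2), (w, 25), (y, 10)}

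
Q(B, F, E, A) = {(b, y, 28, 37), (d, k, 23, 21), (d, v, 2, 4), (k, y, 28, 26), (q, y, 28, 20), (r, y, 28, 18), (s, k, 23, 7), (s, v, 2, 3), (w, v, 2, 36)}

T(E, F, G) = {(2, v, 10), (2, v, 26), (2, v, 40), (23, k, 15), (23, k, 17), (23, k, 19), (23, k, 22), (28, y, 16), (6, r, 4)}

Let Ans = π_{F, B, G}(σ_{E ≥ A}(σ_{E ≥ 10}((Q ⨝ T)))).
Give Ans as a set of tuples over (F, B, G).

Natural join on F, E: {(b, y, 28, 37, 16), (d, k, 23, 21, 15), (d, k, 23, 21, 17), (d, k, 23, 21, 19), (d, k, 23, 21, 22), (d, v, 2, 4, 10), (d, v, 2, 4, 26), (d, v, 2, 4, 40), (k, y, 28, 26, 16), (q, y, 28, 20, 16), (r, y, 28, 18, 16), (s, k, 23, 7, 15), (s, k, 23, 7, 17), (s, k, 23, 7, 19), (s, k, 23, 7, 22), (s, v, 2, 3, 10), (s, v, 2, 3, 26), (s, v, 2, 3, 40), (w, v, 2, 36, 10), (w, v, 2, 36, 26), (w, v, 2, 36, 40)}
Selection E ≥ 10: {(b, y, 28, 37, 16), (d, k, 23, 21, 15), (d, k, 23, 21, 17), (d, k, 23, 21, 19), (d, k, 23, 21, 22), (k, y, 28, 26, 16), (q, y, 28, 20, 16), (r, y, 28, 18, 16), (s, k, 23, 7, 15), (s, k, 23, 7, 17), (s, k, 23, 7, 19), (s, k, 23, 7, 22)}
Selection E ≥ A: {(d, k, 23, 21, 15), (d, k, 23, 21, 17), (d, k, 23, 21, 19), (d, k, 23, 21, 22), (k, y, 28, 26, 16), (q, y, 28, 20, 16), (r, y, 28, 18, 16), (s, k, 23, 7, 15), (s, k, 23, 7, 17), (s, k, 23, 7, 19), (s, k, 23, 7, 22)}
π[F, B, G]: project onto (F, B, G) → {(k, d, 15), (k, d, 17), (k, d, 19), (k, d, 22), (k, s, 15), (k, s, 17), (k, s, 19), (k, s, 22), (y, k, 16), (y, q, 16), (y, r, 16)}

{(k, d, 15), (k, d, 17), (k, d, 19), (k, d, 22), (k, s, 15), (k, s, 17), (k, s, 19), (k, s, 22), (y, k, 16), (y, q, 16), (y, r, 16)}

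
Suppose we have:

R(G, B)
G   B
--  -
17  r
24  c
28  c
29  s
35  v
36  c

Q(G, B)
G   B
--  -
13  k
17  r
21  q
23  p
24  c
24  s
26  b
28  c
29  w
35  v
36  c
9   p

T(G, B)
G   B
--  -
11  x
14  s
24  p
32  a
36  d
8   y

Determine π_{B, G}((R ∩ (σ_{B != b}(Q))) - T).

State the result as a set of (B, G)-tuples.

Selection B != b: {(13, k), (17, r), (21, q), (23, p), (24, c), (24, s), (28, c), (29, w), (35, v), (36, c), (9, p)}
Intersection: {(17, r), (24, c), (28, c), (29, s), (35, v), (36, c)} with {(13, k), (17, r), (21, q), (23, p), (24, c), (24, s), (28, c), (29, w), (35, v), (36, c), (9, p)} → {(17, r), (24, c), (28, c), (35, v), (36, c)}
Difference: {(17, r), (24, c), (28, c), (35, v), (36, c)} with {(11, x), (14, s), (24, p), (32, a), (36, d), (8, y)} → {(17, r), (24, c), (28, c), (35, v), (36, c)}
π_{B, G} gives {(c, 24), (c, 28), (c, 36), (r, 17), (v, 35)}.

{(c, 24), (c, 28), (c, 36), (r, 17), (v, 35)}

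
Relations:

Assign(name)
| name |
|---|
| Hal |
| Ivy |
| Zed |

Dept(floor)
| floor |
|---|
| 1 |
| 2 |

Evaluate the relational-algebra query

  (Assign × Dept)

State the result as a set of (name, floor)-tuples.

{(Hal, 1), (Hal, 2), (Ivy, 1), (Ivy, 2), (Zed, 1), (Zed, 2)}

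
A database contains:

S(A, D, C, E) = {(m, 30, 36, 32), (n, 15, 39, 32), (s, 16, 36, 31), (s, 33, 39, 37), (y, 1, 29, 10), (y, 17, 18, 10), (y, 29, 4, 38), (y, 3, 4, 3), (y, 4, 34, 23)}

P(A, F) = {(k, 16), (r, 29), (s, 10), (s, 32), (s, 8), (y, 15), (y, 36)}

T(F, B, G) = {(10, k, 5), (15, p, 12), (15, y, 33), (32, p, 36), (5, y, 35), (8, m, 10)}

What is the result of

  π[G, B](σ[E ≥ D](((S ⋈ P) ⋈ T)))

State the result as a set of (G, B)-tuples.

S ⋈ P (natural join on A): {(s, 16, 36, 31, 10), (s, 16, 36, 31, 32), (s, 16, 36, 31, 8), (s, 33, 39, 37, 10), (s, 33, 39, 37, 32), (s, 33, 39, 37, 8), (y, 1, 29, 10, 15), (y, 1, 29, 10, 36), (y, 17, 18, 10, 15), (y, 17, 18, 10, 36), (y, 29, 4, 38, 15), (y, 29, 4, 38, 36), (y, 3, 4, 3, 15), (y, 3, 4, 3, 36), (y, 4, 34, 23, 15), (y, 4, 34, 23, 36)}
(S ⋈ P) ⋈ T (natural join on F): {(s, 16, 36, 31, 10, k, 5), (s, 16, 36, 31, 32, p, 36), (s, 16, 36, 31, 8, m, 10), (s, 33, 39, 37, 10, k, 5), (s, 33, 39, 37, 32, p, 36), (s, 33, 39, 37, 8, m, 10), (y, 1, 29, 10, 15, p, 12), (y, 1, 29, 10, 15, y, 33), (y, 17, 18, 10, 15, p, 12), (y, 17, 18, 10, 15, y, 33), (y, 29, 4, 38, 15, p, 12), (y, 29, 4, 38, 15, y, 33), (y, 3, 4, 3, 15, p, 12), (y, 3, 4, 3, 15, y, 33), (y, 4, 34, 23, 15, p, 12), (y, 4, 34, 23, 15, y, 33)}
σ[E ≥ D]: keep tuples satisfying E ≥ D → {(s, 16, 36, 31, 10, k, 5), (s, 16, 36, 31, 32, p, 36), (s, 16, 36, 31, 8, m, 10), (s, 33, 39, 37, 10, k, 5), (s, 33, 39, 37, 32, p, 36), (s, 33, 39, 37, 8, m, 10), (y, 1, 29, 10, 15, p, 12), (y, 1, 29, 10, 15, y, 33), (y, 29, 4, 38, 15, p, 12), (y, 29, 4, 38, 15, y, 33), (y, 3, 4, 3, 15, p, 12), (y, 3, 4, 3, 15, y, 33), (y, 4, 34, 23, 15, p, 12), (y, 4, 34, 23, 15, y, 33)}
Keep only column(s) G, B (9 duplicate(s) eliminated): {(10, m), (12, p), (33, y), (36, p), (5, k)}

{(10, m), (12, p), (33, y), (36, p), (5, k)}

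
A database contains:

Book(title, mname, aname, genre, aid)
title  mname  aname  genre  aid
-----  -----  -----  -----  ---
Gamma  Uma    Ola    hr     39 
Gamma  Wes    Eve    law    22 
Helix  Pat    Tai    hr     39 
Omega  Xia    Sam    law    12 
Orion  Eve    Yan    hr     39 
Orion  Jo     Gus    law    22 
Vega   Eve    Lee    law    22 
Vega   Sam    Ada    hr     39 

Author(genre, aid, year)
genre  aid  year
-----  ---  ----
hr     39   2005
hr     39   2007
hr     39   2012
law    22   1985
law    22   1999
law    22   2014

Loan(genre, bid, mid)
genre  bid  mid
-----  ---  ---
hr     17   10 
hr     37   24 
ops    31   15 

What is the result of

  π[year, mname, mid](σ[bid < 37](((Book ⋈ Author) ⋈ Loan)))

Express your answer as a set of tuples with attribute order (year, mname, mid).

{(2005, Eve, 10), (2005, Pat, 10), (2005, Sam, 10), (2005, Uma, 10), (2007, Eve, 10), (2007, Pat, 10), (2007, Sam, 10), (2007, Uma, 10), (2012, Eve, 10), (2012, Pat, 10), (2012, Sam, 10), (2012, Uma, 10)}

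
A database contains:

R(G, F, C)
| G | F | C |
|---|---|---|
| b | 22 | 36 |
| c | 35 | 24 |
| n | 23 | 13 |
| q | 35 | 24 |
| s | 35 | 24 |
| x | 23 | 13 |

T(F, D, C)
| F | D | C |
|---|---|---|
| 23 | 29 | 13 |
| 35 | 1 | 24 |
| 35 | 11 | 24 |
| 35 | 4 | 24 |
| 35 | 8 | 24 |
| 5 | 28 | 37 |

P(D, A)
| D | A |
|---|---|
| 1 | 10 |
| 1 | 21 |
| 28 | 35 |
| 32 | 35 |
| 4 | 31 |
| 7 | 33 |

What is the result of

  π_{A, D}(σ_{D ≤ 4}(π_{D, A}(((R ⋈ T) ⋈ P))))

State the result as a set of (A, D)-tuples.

{(10, 1), (21, 1), (31, 4)}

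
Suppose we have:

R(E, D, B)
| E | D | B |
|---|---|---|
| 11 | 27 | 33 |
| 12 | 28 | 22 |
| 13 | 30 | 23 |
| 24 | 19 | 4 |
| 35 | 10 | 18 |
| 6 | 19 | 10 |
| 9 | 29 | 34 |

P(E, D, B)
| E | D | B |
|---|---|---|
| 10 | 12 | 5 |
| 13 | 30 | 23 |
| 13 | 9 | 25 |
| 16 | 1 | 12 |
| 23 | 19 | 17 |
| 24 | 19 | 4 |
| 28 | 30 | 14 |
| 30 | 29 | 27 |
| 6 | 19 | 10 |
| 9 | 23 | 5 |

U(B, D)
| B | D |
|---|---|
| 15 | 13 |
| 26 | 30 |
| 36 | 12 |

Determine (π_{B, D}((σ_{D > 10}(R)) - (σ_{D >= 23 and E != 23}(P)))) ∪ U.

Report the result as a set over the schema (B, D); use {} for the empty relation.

Apply σ_{D > 10}; surviving tuples: {(11, 27, 33), (12, 28, 22), (13, 30, 23), (24, 19, 4), (6, 19, 10), (9, 29, 34)}
Apply σ_{D >= 23 and E != 23}; surviving tuples: {(13, 30, 23), (28, 30, 14), (30, 29, 27), (9, 23, 5)}
Difference: {(11, 27, 33), (12, 28, 22), (13, 30, 23), (24, 19, 4), (6, 19, 10), (9, 29, 34)} with {(13, 30, 23), (28, 30, 14), (30, 29, 27), (9, 23, 5)} → {(11, 27, 33), (12, 28, 22), (24, 19, 4), (6, 19, 10), (9, 29, 34)}
Keep only column(s) B, D: {(10, 19), (22, 28), (33, 27), (34, 29), (4, 19)}
Union: {(10, 19), (22, 28), (33, 27), (34, 29), (4, 19)} with {(15, 13), (26, 30), (36, 12)} → {(10, 19), (15, 13), (22, 28), (26, 30), (33, 27), (34, 29), (36, 12), (4, 19)}

{(10, 19), (15, 13), (22, 28), (26, 30), (33, 27), (34, 29), (36, 12), (4, 19)}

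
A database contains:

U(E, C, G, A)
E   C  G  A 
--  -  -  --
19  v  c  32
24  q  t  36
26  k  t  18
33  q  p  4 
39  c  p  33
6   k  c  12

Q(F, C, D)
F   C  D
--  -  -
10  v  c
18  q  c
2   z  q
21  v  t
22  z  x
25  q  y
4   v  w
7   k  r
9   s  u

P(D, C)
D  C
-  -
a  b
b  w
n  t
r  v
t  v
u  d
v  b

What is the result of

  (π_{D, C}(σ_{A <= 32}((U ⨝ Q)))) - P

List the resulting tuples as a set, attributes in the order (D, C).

{(c, q), (c, v), (r, k), (w, v), (y, q)}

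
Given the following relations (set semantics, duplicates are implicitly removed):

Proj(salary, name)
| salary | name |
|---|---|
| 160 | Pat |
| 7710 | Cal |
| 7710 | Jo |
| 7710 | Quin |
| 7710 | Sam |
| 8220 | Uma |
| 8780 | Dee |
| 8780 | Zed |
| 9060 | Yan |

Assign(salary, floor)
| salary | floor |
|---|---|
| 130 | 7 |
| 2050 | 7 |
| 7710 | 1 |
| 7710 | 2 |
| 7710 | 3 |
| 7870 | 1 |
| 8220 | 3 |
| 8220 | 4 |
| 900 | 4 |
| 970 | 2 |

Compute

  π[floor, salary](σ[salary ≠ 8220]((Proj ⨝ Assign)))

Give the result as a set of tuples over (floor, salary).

Joining Proj and Assign on salary yields {(7710, Cal, 1), (7710, Cal, 2), (7710, Cal, 3), (7710, Jo, 1), (7710, Jo, 2), (7710, Jo, 3), (7710, Quin, 1), (7710, Quin, 2), (7710, Quin, 3), (7710, Sam, 1), (7710, Sam, 2), (7710, Sam, 3), (8220, Uma, 3), (8220, Uma, 4)}.
Filtering on salary ≠ 8220 leaves {(7710, Cal, 1), (7710, Cal, 2), (7710, Cal, 3), (7710, Jo, 1), (7710, Jo, 2), (7710, Jo, 3), (7710, Quin, 1), (7710, Quin, 2), (7710, Quin, 3), (7710, Sam, 1), (7710, Sam, 2), (7710, Sam, 3)}.
Projecting to floor, salary (9 duplicate(s) eliminated): {(1, 7710), (2, 7710), (3, 7710)}

{(1, 7710), (2, 7710), (3, 7710)}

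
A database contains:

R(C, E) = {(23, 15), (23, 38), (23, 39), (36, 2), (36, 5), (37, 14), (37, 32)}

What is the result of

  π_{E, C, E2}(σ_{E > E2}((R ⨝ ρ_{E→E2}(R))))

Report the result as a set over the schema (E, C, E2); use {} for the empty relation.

{(32, 37, 14), (38, 23, 15), (39, 23, 15), (39, 23, 38), (5, 36, 2)}

ρ[E→E2]: schema becomes (C, E2); tuples unchanged.
Natural join on C: {(23, 15, 15), (23, 15, 38), (23, 15, 39), (23, 38, 15), (23, 38, 38), (23, 38, 39), (23, 39, 15), (23, 39, 38), (23, 39, 39), (36, 2, 2), (36, 2, 5), (36, 5, 2), (36, 5, 5), (37, 14, 14), (37, 14, 32), (37, 32, 14), (37, 32, 32)}
σ[E > E2]: keep tuples satisfying E > E2 → {(23, 38, 15), (23, 39, 15), (23, 39, 38), (36, 5, 2), (37, 32, 14)}
π[E, C, E2]: project onto (E, C, E2) → {(32, 37, 14), (38, 23, 15), (39, 23, 15), (39, 23, 38), (5, 36, 2)}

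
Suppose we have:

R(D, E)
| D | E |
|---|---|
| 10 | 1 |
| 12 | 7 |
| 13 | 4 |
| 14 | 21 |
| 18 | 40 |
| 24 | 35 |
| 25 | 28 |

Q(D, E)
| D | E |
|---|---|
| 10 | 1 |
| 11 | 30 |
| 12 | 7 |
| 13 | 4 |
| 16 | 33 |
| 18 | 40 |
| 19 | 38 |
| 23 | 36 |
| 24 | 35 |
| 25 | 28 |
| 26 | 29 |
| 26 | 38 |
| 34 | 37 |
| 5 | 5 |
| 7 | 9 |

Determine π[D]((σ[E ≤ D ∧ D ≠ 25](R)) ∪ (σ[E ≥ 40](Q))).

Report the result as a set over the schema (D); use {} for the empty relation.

Filtering on E ≤ D ∧ D ≠ 25 leaves {(10, 1), (12, 7), (13, 4)}.
Filtering on E ≥ 40 leaves {(18, 40)}.
Set union of the two operands is {(10, 1), (12, 7), (13, 4), (18, 40)}.
π[D]: project onto (D) → {10, 12, 13, 18}

{10, 12, 13, 18}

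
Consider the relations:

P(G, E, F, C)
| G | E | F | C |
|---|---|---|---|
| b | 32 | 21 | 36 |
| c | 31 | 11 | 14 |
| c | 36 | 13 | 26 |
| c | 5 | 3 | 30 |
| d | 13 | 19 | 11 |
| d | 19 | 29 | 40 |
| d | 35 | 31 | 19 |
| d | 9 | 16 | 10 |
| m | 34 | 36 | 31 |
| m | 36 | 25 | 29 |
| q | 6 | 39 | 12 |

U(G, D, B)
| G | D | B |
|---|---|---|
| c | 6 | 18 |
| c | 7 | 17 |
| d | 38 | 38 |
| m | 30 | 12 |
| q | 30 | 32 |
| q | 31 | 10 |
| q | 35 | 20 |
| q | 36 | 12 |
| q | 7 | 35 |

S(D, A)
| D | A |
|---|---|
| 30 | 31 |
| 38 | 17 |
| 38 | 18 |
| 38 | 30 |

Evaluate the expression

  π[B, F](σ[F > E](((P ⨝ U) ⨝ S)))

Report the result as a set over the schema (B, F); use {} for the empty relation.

{(12, 36), (32, 39), (38, 16), (38, 19), (38, 29)}

Natural join on G: {(c, 31, 11, 14, 6, 18), (c, 31, 11, 14, 7, 17), (c, 36, 13, 26, 6, 18), (c, 36, 13, 26, 7, 17), (c, 5, 3, 30, 6, 18), (c, 5, 3, 30, 7, 17), (d, 13, 19, 11, 38, 38), (d, 19, 29, 40, 38, 38), (d, 35, 31, 19, 38, 38), (d, 9, 16, 10, 38, 38), (m, 34, 36, 31, 30, 12), (m, 36, 25, 29, 30, 12), (q, 6, 39, 12, 30, 32), (q, 6, 39, 12, 31, 10), (q, 6, 39, 12, 35, 20), (q, 6, 39, 12, 36, 12), (q, 6, 39, 12, 7, 35)}
Natural join on D: {(d, 13, 19, 11, 38, 38, 17), (d, 13, 19, 11, 38, 38, 18), (d, 13, 19, 11, 38, 38, 30), (d, 19, 29, 40, 38, 38, 17), (d, 19, 29, 40, 38, 38, 18), (d, 19, 29, 40, 38, 38, 30), (d, 35, 31, 19, 38, 38, 17), (d, 35, 31, 19, 38, 38, 18), (d, 35, 31, 19, 38, 38, 30), (d, 9, 16, 10, 38, 38, 17), (d, 9, 16, 10, 38, 38, 18), (d, 9, 16, 10, 38, 38, 30), (m, 34, 36, 31, 30, 12, 31), (m, 36, 25, 29, 30, 12, 31), (q, 6, 39, 12, 30, 32, 31)}
σ[F > E]: keep tuples satisfying F > E → {(d, 13, 19, 11, 38, 38, 17), (d, 13, 19, 11, 38, 38, 18), (d, 13, 19, 11, 38, 38, 30), (d, 19, 29, 40, 38, 38, 17), (d, 19, 29, 40, 38, 38, 18), (d, 19, 29, 40, 38, 38, 30), (d, 9, 16, 10, 38, 38, 17), (d, 9, 16, 10, 38, 38, 18), (d, 9, 16, 10, 38, 38, 30), (m, 34, 36, 31, 30, 12, 31), (q, 6, 39, 12, 30, 32, 31)}
Keep only column(s) B, F (6 duplicate(s) eliminated): {(12, 36), (32, 39), (38, 16), (38, 19), (38, 29)}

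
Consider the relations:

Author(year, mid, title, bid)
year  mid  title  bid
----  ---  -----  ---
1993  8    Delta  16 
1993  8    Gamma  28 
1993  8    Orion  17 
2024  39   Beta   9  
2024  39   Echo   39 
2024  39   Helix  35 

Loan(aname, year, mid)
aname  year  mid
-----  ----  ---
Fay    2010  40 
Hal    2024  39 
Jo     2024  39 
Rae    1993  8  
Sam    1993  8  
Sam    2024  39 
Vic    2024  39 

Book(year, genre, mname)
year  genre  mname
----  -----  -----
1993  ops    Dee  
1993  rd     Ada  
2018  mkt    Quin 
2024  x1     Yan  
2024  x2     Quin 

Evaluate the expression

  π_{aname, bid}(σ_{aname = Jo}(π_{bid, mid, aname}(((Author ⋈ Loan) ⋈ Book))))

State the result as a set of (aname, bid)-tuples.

{(Jo, 35), (Jo, 39), (Jo, 9)}

Author ⋈ Loan (natural join on year, mid): {(1993, 8, Delta, 16, Rae), (1993, 8, Delta, 16, Sam), (1993, 8, Gamma, 28, Rae), (1993, 8, Gamma, 28, Sam), (1993, 8, Orion, 17, Rae), (1993, 8, Orion, 17, Sam), (2024, 39, Beta, 9, Hal), (2024, 39, Beta, 9, Jo), (2024, 39, Beta, 9, Sam), (2024, 39, Beta, 9, Vic), (2024, 39, Echo, 39, Hal), (2024, 39, Echo, 39, Jo), (2024, 39, Echo, 39, Sam), (2024, 39, Echo, 39, Vic), (2024, 39, Helix, 35, Hal), (2024, 39, Helix, 35, Jo), (2024, 39, Helix, 35, Sam), (2024, 39, Helix, 35, Vic)}
(Author ⋈ Loan) ⋈ Book (natural join on year): {(1993, 8, Delta, 16, Rae, ops, Dee), (1993, 8, Delta, 16, Rae, rd, Ada), (1993, 8, Delta, 16, Sam, ops, Dee), (1993, 8, Delta, 16, Sam, rd, Ada), (1993, 8, Gamma, 28, Rae, ops, Dee), (1993, 8, Gamma, 28, Rae, rd, Ada), (1993, 8, Gamma, 28, Sam, ops, Dee), (1993, 8, Gamma, 28, Sam, rd, Ada), (1993, 8, Orion, 17, Rae, ops, Dee), (1993, 8, Orion, 17, Rae, rd, Ada), (1993, 8, Orion, 17, Sam, ops, Dee), (1993, 8, Orion, 17, Sam, rd, Ada), (2024, 39, Beta, 9, Hal, x1, Yan), (2024, 39, Beta, 9, Hal, x2, Quin), (2024, 39, Beta, 9, Jo, x1, Yan), (2024, 39, Beta, 9, Jo, x2, Quin), (2024, 39, Beta, 9, Sam, x1, Yan), (2024, 39, Beta, 9, Sam, x2, Quin), (2024, 39, Beta, 9, Vic, x1, Yan), (2024, 39, Beta, 9, Vic, x2, Quin), (2024, 39, Echo, 39, Hal, x1, Yan), (2024, 39, Echo, 39, Hal, x2, Quin), (2024, 39, Echo, 39, Jo, x1, Yan), (2024, 39, Echo, 39, Jo, x2, Quin), (2024, 39, Echo, 39, Sam, x1, Yan), (2024, 39, Echo, 39, Sam, x2, Quin), (2024, 39, Echo, 39, Vic, x1, Yan), (2024, 39, Echo, 39, Vic, x2, Quin), (2024, 39, Helix, 35, Hal, x1, Yan), (2024, 39, Helix, 35, Hal, x2, Quin), (2024, 39, Helix, 35, Jo, x1, Yan), (2024, 39, Helix, 35, Jo, x2, Quin), (2024, 39, Helix, 35, Sam, x1, Yan), (2024, 39, Helix, 35, Sam, x2, Quin), (2024, 39, Helix, 35, Vic, x1, Yan), (2024, 39, Helix, 35, Vic, x2, Quin)}
π_{bid, mid, aname} gives {(16, 8, Rae), (16, 8, Sam), (17, 8, Rae), (17, 8, Sam), (28, 8, Rae), (28, 8, Sam), (35, 39, Hal), (35, 39, Jo), (35, 39, Sam), (35, 39, Vic), (39, 39, Hal), (39, 39, Jo), (39, 39, Sam), (39, 39, Vic), (9, 39, Hal), (9, 39, Jo), (9, 39, Sam), (9, 39, Vic)} (18 duplicate(s) eliminated).
σ[aname = Jo]: keep tuples satisfying aname = Jo → {(35, 39, Jo), (39, 39, Jo), (9, 39, Jo)}
π_{aname, bid} gives {(Jo, 35), (Jo, 39), (Jo, 9)}.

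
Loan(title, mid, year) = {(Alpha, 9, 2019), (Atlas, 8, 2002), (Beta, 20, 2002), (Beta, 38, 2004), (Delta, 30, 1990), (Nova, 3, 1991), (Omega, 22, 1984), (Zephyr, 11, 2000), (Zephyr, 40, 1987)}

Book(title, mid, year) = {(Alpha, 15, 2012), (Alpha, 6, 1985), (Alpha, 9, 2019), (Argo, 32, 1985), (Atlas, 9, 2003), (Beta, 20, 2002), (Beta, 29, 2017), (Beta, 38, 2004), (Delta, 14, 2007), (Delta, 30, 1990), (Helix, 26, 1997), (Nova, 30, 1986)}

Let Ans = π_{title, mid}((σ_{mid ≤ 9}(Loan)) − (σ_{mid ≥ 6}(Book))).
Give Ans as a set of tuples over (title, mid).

Selection mid ≤ 9: {(Alpha, 9, 2019), (Atlas, 8, 2002), (Nova, 3, 1991)}
Selection mid ≥ 6: {(Alpha, 15, 2012), (Alpha, 6, 1985), (Alpha, 9, 2019), (Argo, 32, 1985), (Atlas, 9, 2003), (Beta, 20, 2002), (Beta, 29, 2017), (Beta, 38, 2004), (Delta, 14, 2007), (Delta, 30, 1990), (Helix, 26, 1997), (Nova, 30, 1986)}
Set difference of the two operands is {(Atlas, 8, 2002), (Nova, 3, 1991)}.
π_{title, mid} gives {(Atlas, 8), (Nova, 3)}.

{(Atlas, 8), (Nova, 3)}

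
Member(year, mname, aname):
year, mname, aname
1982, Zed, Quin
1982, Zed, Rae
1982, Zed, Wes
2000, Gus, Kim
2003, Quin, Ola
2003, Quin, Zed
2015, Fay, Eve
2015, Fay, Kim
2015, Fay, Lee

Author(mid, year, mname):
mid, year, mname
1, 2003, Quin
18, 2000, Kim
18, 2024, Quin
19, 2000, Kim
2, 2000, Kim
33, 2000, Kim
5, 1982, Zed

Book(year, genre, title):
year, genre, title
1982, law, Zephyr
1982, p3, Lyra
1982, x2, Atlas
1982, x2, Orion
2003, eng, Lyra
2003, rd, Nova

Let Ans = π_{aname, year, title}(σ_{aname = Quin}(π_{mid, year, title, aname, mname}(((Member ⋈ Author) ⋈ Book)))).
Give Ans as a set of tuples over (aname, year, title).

{(Quin, 1982, Atlas), (Quin, 1982, Lyra), (Quin, 1982, Orion), (Quin, 1982, Zephyr)}

Member ⋈ Author (natural join on year, mname): {(1982, Zed, Quin, 5), (1982, Zed, Rae, 5), (1982, Zed, Wes, 5), (2003, Quin, Ola, 1), (2003, Quin, Zed, 1)}
(Member ⋈ Author) ⋈ Book (natural join on year): {(1982, Zed, Quin, 5, law, Zephyr), (1982, Zed, Quin, 5, p3, Lyra), (1982, Zed, Quin, 5, x2, Atlas), (1982, Zed, Quin, 5, x2, Orion), (1982, Zed, Rae, 5, law, Zephyr), (1982, Zed, Rae, 5, p3, Lyra), (1982, Zed, Rae, 5, x2, Atlas), (1982, Zed, Rae, 5, x2, Orion), (1982, Zed, Wes, 5, law, Zephyr), (1982, Zed, Wes, 5, p3, Lyra), (1982, Zed, Wes, 5, x2, Atlas), (1982, Zed, Wes, 5, x2, Orion), (2003, Quin, Ola, 1, eng, Lyra), (2003, Quin, Ola, 1, rd, Nova), (2003, Quin, Zed, 1, eng, Lyra), (2003, Quin, Zed, 1, rd, Nova)}
π[mid, year, title, aname, mname]: project onto (mid, year, title, aname, mname) → {(1, 2003, Lyra, Ola, Quin), (1, 2003, Lyra, Zed, Quin), (1, 2003, Nova, Ola, Quin), (1, 2003, Nova, Zed, Quin), (5, 1982, Atlas, Quin, Zed), (5, 1982, Atlas, Rae, Zed), (5, 1982, Atlas, Wes, Zed), (5, 1982, Lyra, Quin, Zed), (5, 1982, Lyra, Rae, Zed), (5, 1982, Lyra, Wes, Zed), (5, 1982, Orion, Quin, Zed), (5, 1982, Orion, Rae, Zed), (5, 1982, Orion, Wes, Zed), (5, 1982, Zephyr, Quin, Zed), (5, 1982, Zephyr, Rae, Zed), (5, 1982, Zephyr, Wes, Zed)}
Apply σ_{aname = Quin}; surviving tuples: {(5, 1982, Atlas, Quin, Zed), (5, 1982, Lyra, Quin, Zed), (5, 1982, Orion, Quin, Zed), (5, 1982, Zephyr, Quin, Zed)}
π[aname, year, title]: project onto (aname, year, title) → {(Quin, 1982, Atlas), (Quin, 1982, Lyra), (Quin, 1982, Orion), (Quin, 1982, Zephyr)}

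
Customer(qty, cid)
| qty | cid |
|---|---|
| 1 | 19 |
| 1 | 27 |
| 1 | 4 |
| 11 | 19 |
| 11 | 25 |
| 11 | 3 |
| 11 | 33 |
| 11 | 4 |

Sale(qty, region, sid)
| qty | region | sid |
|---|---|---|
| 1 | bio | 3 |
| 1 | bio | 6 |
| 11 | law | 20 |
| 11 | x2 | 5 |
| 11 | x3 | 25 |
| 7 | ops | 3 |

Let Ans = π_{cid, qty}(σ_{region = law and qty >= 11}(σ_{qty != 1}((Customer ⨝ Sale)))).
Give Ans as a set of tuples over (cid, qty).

{(19, 11), (25, 11), (3, 11), (33, 11), (4, 11)}

Joining Customer and Sale on qty yields {(1, 19, bio, 3), (1, 19, bio, 6), (1, 27, bio, 3), (1, 27, bio, 6), (1, 4, bio, 3), (1, 4, bio, 6), (11, 19, law, 20), (11, 19, x2, 5), (11, 19, x3, 25), (11, 25, law, 20), (11, 25, x2, 5), (11, 25, x3, 25), (11, 3, law, 20), (11, 3, x2, 5), (11, 3, x3, 25), (11, 33, law, 20), (11, 33, x2, 5), (11, 33, x3, 25), (11, 4, law, 20), (11, 4, x2, 5), (11, 4, x3, 25)}.
Apply σ_{qty != 1}; surviving tuples: {(11, 19, law, 20), (11, 19, x2, 5), (11, 19, x3, 25), (11, 25, law, 20), (11, 25, x2, 5), (11, 25, x3, 25), (11, 3, law, 20), (11, 3, x2, 5), (11, 3, x3, 25), (11, 33, law, 20), (11, 33, x2, 5), (11, 33, x3, 25), (11, 4, law, 20), (11, 4, x2, 5), (11, 4, x3, 25)}
Apply σ_{region = law and qty >= 11}; surviving tuples: {(11, 19, law, 20), (11, 25, law, 20), (11, 3, law, 20), (11, 33, law, 20), (11, 4, law, 20)}
π_{cid, qty} gives {(19, 11), (25, 11), (3, 11), (33, 11), (4, 11)}.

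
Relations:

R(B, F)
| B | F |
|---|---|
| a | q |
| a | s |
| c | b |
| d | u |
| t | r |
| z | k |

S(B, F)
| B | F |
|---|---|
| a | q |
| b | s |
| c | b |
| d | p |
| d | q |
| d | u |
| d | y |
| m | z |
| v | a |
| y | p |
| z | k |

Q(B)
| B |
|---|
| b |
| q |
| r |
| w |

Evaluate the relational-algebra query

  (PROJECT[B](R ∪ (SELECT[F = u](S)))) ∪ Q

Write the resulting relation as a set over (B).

{a, b, c, d, q, r, t, w, z}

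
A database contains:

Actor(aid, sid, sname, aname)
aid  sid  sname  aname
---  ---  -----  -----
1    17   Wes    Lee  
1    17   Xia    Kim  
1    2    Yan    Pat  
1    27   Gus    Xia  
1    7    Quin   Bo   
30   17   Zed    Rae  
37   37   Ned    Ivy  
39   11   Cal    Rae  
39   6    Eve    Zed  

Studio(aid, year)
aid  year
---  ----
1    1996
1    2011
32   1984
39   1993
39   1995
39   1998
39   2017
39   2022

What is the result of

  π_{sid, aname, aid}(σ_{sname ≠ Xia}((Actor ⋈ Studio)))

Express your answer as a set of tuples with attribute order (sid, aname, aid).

{(11, Rae, 39), (17, Lee, 1), (2, Pat, 1), (27, Xia, 1), (6, Zed, 39), (7, Bo, 1)}

Actor ⋈ Studio (natural join on aid): {(1, 17, Wes, Lee, 1996), (1, 17, Wes, Lee, 2011), (1, 17, Xia, Kim, 1996), (1, 17, Xia, Kim, 2011), (1, 2, Yan, Pat, 1996), (1, 2, Yan, Pat, 2011), (1, 27, Gus, Xia, 1996), (1, 27, Gus, Xia, 2011), (1, 7, Quin, Bo, 1996), (1, 7, Quin, Bo, 2011), (39, 11, Cal, Rae, 1993), (39, 11, Cal, Rae, 1995), (39, 11, Cal, Rae, 1998), (39, 11, Cal, Rae, 2017), (39, 11, Cal, Rae, 2022), (39, 6, Eve, Zed, 1993), (39, 6, Eve, Zed, 1995), (39, 6, Eve, Zed, 1998), (39, 6, Eve, Zed, 2017), (39, 6, Eve, Zed, 2022)}
Apply σ_{sname ≠ Xia}; surviving tuples: {(1, 17, Wes, Lee, 1996), (1, 17, Wes, Lee, 2011), (1, 2, Yan, Pat, 1996), (1, 2, Yan, Pat, 2011), (1, 27, Gus, Xia, 1996), (1, 27, Gus, Xia, 2011), (1, 7, Quin, Bo, 1996), (1, 7, Quin, Bo, 2011), (39, 11, Cal, Rae, 1993), (39, 11, Cal, Rae, 1995), (39, 11, Cal, Rae, 1998), (39, 11, Cal, Rae, 2017), (39, 11, Cal, Rae, 2022), (39, 6, Eve, Zed, 1993), (39, 6, Eve, Zed, 1995), (39, 6, Eve, Zed, 1998), (39, 6, Eve, Zed, 2017), (39, 6, Eve, Zed, 2022)}
Projecting to sid, aname, aid (12 duplicate(s) eliminated): {(11, Rae, 39), (17, Lee, 1), (2, Pat, 1), (27, Xia, 1), (6, Zed, 39), (7, Bo, 1)}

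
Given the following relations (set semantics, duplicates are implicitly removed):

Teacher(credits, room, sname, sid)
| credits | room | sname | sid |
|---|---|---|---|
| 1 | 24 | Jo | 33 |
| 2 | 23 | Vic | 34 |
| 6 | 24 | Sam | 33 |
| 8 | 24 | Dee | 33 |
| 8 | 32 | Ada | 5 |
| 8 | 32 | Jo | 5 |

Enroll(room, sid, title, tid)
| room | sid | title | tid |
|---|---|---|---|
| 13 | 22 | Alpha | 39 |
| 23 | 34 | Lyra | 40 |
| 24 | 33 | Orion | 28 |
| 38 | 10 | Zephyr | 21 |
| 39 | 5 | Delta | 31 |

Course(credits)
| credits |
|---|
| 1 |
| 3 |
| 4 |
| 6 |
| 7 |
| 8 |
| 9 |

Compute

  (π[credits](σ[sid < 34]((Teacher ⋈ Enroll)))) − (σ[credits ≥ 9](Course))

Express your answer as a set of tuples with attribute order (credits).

{1, 6, 8}

Natural join on room, sid: {(1, 24, Jo, 33, Orion, 28), (2, 23, Vic, 34, Lyra, 40), (6, 24, Sam, 33, Orion, 28), (8, 24, Dee, 33, Orion, 28)}
Selection sid < 34: {(1, 24, Jo, 33, Orion, 28), (6, 24, Sam, 33, Orion, 28), (8, 24, Dee, 33, Orion, 28)}
Projecting to credits: {1, 6, 8}
Selection credits ≥ 9: {9}
Set difference of the two operands is {1, 6, 8}.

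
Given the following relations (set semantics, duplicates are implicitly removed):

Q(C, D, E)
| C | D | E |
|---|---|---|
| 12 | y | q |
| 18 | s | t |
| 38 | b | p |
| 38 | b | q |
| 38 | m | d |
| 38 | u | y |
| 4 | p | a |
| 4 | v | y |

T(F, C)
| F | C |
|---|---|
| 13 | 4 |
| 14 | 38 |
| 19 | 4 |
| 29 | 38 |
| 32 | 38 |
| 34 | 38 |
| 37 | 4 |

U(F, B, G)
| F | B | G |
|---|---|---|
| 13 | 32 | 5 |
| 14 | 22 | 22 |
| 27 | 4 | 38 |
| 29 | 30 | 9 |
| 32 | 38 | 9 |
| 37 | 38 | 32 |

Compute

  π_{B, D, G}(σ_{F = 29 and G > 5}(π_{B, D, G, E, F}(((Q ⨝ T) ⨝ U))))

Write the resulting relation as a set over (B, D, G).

{(30, b, 9), (30, m, 9), (30, u, 9)}

Joining Q and T on C yields {(38, b, p, 14), (38, b, p, 29), (38, b, p, 32), (38, b, p, 34), (38, b, q, 14), (38, b, q, 29), (38, b, q, 32), (38, b, q, 34), (38, m, d, 14), (38, m, d, 29), (38, m, d, 32), (38, m, d, 34), (38, u, y, 14), (38, u, y, 29), (38, u, y, 32), (38, u, y, 34), (4, p, a, 13), (4, p, a, 19), (4, p, a, 37), (4, v, y, 13), (4, v, y, 19), (4, v, y, 37)}.
Joining (Q ⨝ T) and U on F yields {(38, b, p, 14, 22, 22), (38, b, p, 29, 30, 9), (38, b, p, 32, 38, 9), (38, b, q, 14, 22, 22), (38, b, q, 29, 30, 9), (38, b, q, 32, 38, 9), (38, m, d, 14, 22, 22), (38, m, d, 29, 30, 9), (38, m, d, 32, 38, 9), (38, u, y, 14, 22, 22), (38, u, y, 29, 30, 9), (38, u, y, 32, 38, 9), (4, p, a, 13, 32, 5), (4, p, a, 37, 38, 32), (4, v, y, 13, 32, 5), (4, v, y, 37, 38, 32)}.
π[B, D, G, E, F]: project onto (B, D, G, E, F) → {(22, b, 22, p, 14), (22, b, 22, q, 14), (22, m, 22, d, 14), (22, u, 22, y, 14), (30, b, 9, p, 29), (30, b, 9, q, 29), (30, m, 9, d, 29), (30, u, 9, y, 29), (32, p, 5, a, 13), (32, v, 5, y, 13), (38, b, 9, p, 32), (38, b, 9, q, 32), (38, m, 9, d, 32), (38, p, 32, a, 37), (38, u, 9, y, 32), (38, v, 32, y, 37)}
Apply σ_{F = 29 and G > 5}; surviving tuples: {(30, b, 9, p, 29), (30, b, 9, q, 29), (30, m, 9, d, 29), (30, u, 9, y, 29)}
π[B, D, G]: project onto (B, D, G) (1 duplicate(s) eliminated) → {(30, b, 9), (30, m, 9), (30, u, 9)}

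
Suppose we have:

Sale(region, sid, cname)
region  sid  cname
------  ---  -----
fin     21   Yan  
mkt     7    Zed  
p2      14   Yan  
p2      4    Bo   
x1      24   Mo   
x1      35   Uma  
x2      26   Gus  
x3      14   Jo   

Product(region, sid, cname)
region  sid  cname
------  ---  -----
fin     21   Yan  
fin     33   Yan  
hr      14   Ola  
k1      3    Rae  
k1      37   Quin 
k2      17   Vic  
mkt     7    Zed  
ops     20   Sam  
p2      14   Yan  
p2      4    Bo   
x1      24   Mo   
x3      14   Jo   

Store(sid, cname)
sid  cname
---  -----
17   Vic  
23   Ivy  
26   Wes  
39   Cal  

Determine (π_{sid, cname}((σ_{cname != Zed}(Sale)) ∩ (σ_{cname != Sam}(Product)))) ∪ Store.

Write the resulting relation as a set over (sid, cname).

Selection cname != Zed: {(fin, 21, Yan), (p2, 14, Yan), (p2, 4, Bo), (x1, 24, Mo), (x1, 35, Uma), (x2, 26, Gus), (x3, 14, Jo)}
Selection cname != Sam: {(fin, 21, Yan), (fin, 33, Yan), (hr, 14, Ola), (k1, 3, Rae), (k1, 37, Quin), (k2, 17, Vic), (mkt, 7, Zed), (p2, 14, Yan), (p2, 4, Bo), (x1, 24, Mo), (x3, 14, Jo)}
Taking the intersection: {(fin, 21, Yan), (p2, 14, Yan), (p2, 4, Bo), (x1, 24, Mo), (x3, 14, Jo)}
π_{sid, cname} gives {(14, Jo), (14, Yan), (21, Yan), (24, Mo), (4, Bo)}.
Taking the union: {(14, Jo), (14, Yan), (17, Vic), (21, Yan), (23, Ivy), (24, Mo), (26, Wes), (39, Cal), (4, Bo)}

{(14, Jo), (14, Yan), (17, Vic), (21, Yan), (23, Ivy), (24, Mo), (26, Wes), (39, Cal), (4, Bo)}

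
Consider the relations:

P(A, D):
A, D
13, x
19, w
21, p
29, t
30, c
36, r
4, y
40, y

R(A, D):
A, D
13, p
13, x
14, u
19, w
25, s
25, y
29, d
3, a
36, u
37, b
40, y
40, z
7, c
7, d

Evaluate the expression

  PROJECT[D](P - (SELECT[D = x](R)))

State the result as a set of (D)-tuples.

Selection D = x: {(13, x)}
Set difference of the two operands is {(19, w), (21, p), (29, t), (30, c), (36, r), (4, y), (40, y)}.
Keep only column(s) D (1 duplicate(s) eliminated): {c, p, r, t, w, y}

{c, p, r, t, w, y}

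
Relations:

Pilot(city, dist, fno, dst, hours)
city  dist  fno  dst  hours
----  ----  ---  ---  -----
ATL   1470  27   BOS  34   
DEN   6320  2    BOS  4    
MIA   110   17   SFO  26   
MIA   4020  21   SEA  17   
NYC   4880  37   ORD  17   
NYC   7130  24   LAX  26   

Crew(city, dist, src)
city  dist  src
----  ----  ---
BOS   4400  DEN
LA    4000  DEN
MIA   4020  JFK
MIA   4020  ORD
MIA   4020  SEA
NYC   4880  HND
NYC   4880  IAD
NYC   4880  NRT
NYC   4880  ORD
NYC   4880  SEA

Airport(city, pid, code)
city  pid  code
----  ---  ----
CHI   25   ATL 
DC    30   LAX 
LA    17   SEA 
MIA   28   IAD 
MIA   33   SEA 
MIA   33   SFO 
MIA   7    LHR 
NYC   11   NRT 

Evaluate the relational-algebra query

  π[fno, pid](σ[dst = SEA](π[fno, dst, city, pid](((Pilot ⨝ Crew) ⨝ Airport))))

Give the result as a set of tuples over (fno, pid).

{(21, 28), (21, 33), (21, 7)}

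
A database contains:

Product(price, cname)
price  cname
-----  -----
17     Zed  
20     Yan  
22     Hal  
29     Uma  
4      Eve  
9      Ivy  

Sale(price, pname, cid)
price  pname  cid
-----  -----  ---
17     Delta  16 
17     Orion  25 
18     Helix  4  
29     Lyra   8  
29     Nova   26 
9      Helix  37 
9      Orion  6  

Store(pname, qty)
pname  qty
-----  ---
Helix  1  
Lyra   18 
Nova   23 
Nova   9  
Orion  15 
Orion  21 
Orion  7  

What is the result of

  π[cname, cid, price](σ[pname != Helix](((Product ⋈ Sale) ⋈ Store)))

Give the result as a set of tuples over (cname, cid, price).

Joining Product and Sale on price yields {(17, Zed, Delta, 16), (17, Zed, Orion, 25), (29, Uma, Lyra, 8), (29, Uma, Nova, 26), (9, Ivy, Helix, 37), (9, Ivy, Orion, 6)}.
Joining (Product ⋈ Sale) and Store on pname yields {(17, Zed, Orion, 25, 15), (17, Zed, Orion, 25, 21), (17, Zed, Orion, 25, 7), (29, Uma, Lyra, 8, 18), (29, Uma, Nova, 26, 23), (29, Uma, Nova, 26, 9), (9, Ivy, Helix, 37, 1), (9, Ivy, Orion, 6, 15), (9, Ivy, Orion, 6, 21), (9, Ivy, Orion, 6, 7)}.
σ[pname != Helix]: keep tuples satisfying pname != Helix → {(17, Zed, Orion, 25, 15), (17, Zed, Orion, 25, 21), (17, Zed, Orion, 25, 7), (29, Uma, Lyra, 8, 18), (29, Uma, Nova, 26, 23), (29, Uma, Nova, 26, 9), (9, Ivy, Orion, 6, 15), (9, Ivy, Orion, 6, 21), (9, Ivy, Orion, 6, 7)}
π_{cname, cid, price} gives {(Ivy, 6, 9), (Uma, 26, 29), (Uma, 8, 29), (Zed, 25, 17)} (5 duplicate(s) eliminated).

{(Ivy, 6, 9), (Uma, 26, 29), (Uma, 8, 29), (Zed, 25, 17)}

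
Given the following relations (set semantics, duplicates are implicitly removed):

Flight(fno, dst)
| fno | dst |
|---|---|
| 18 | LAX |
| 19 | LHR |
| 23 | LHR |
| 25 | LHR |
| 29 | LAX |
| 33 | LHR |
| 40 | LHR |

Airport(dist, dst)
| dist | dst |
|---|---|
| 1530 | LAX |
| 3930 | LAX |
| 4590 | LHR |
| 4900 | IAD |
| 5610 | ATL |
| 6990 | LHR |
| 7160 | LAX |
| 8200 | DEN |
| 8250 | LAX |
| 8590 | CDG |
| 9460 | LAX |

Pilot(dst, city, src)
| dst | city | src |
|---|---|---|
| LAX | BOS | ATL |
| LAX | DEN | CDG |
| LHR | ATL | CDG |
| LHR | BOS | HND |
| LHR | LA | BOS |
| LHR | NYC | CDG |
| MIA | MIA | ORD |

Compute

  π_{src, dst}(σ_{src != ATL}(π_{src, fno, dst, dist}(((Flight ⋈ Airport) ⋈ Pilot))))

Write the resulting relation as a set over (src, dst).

Natural join on dst: {(18, LAX, 1530), (18, LAX, 3930), (18, LAX, 7160), (18, LAX, 8250), (18, LAX, 9460), (19, LHR, 4590), (19, LHR, 6990), (23, LHR, 4590), (23, LHR, 6990), (25, LHR, 4590), (25, LHR, 6990), (29, LAX, 1530), (29, LAX, 3930), (29, LAX, 7160), (29, LAX, 8250), (29, LAX, 9460), (33, LHR, 4590), (33, LHR, 6990), (40, LHR, 4590), (40, LHR, 6990)}
Natural join on dst: {(18, LAX, 1530, BOS, ATL), (18, LAX, 1530, DEN, CDG), (18, LAX, 3930, BOS, ATL), (18, LAX, 3930, DEN, CDG), (18, LAX, 7160, BOS, ATL), (18, LAX, 7160, DEN, CDG), (18, LAX, 8250, BOS, ATL), (18, LAX, 8250, DEN, CDG), (18, LAX, 9460, BOS, ATL), (18, LAX, 9460, DEN, CDG), (19, LHR, 4590, ATL, CDG), (19, LHR, 4590, BOS, HND), (19, LHR, 4590, LA, BOS), (19, LHR, 4590, NYC, CDG), (19, LHR, 6990, ATL, CDG), (19, LHR, 6990, BOS, HND), (19, LHR, 6990, LA, BOS), (19, LHR, 6990, NYC, CDG), (23, LHR, 4590, ATL, CDG), (23, LHR, 4590, BOS, HND), (23, LHR, 4590, LA, BOS), (23, LHR, 4590, NYC, CDG), (23, LHR, 6990, ATL, CDG), (23, LHR, 6990, BOS, HND), (23, LHR, 6990, LA, BOS), (23, LHR, 6990, NYC, CDG), (25, LHR, 4590, ATL, CDG), (25, LHR, 4590, BOS, HND), (25, LHR, 4590, LA, BOS), (25, LHR, 4590, NYC, CDG), (25, LHR, 6990, ATL, CDG), (25, LHR, 6990, BOS, HND), (25, LHR, 6990, LA, BOS), (25, LHR, 6990, NYC, CDG), (29, LAX, 1530, BOS, ATL), (29, LAX, 1530, DEN, CDG), (29, LAX, 3930, BOS, ATL), (29, LAX, 3930, DEN, CDG), (29, LAX, 7160, BOS, ATL), (29, LAX, 7160, DEN, CDG), (29, LAX, 8250, BOS, ATL), (29, LAX, 8250, DEN, CDG), (29, LAX, 9460, BOS, ATL), (29, LAX, 9460, DEN, CDG), (33, LHR, 4590, ATL, CDG), (33, LHR, 4590, BOS, HND), (33, LHR, 4590, LA, BOS), (33, LHR, 4590, NYC, CDG), (33, LHR, 6990, ATL, CDG), (33, LHR, 6990, BOS, HND), (33, LHR, 6990, LA, BOS), (33, LHR, 6990, NYC, CDG), (40, LHR, 4590, ATL, CDG), (40, LHR, 4590, BOS, HND), (40, LHR, 4590, LA, BOS), (40, LHR, 4590, NYC, CDG), (40, LHR, 6990, ATL, CDG), (40, LHR, 6990, BOS, HND), (40, LHR, 6990, LA, BOS), (40, LHR, 6990, NYC, CDG)}
Keep only column(s) src, fno, dst, dist (10 duplicate(s) eliminated): {(ATL, 18, LAX, 1530), (ATL, 18, LAX, 3930), (ATL, 18, LAX, 7160), (ATL, 18, LAX, 8250), (ATL, 18, LAX, 9460), (ATL, 29, LAX, 1530), (ATL, 29, LAX, 3930), (ATL, 29, LAX, 7160), (ATL, 29, LAX, 8250), (ATL, 29, LAX, 9460), (BOS, 19, LHR, 4590), (BOS, 19, LHR, 6990), (BOS, 23, LHR, 4590), (BOS, 23, LHR, 6990), (BOS, 25, LHR, 4590), (BOS, 25, LHR, 6990), (BOS, 33, LHR, 4590), (BOS, 33, LHR, 6990), (BOS, 40, LHR, 4590), (BOS, 40, LHR, 6990), (CDG, 18, LAX, 1530), (CDG, 18, LAX, 3930), (CDG, 18, LAX, 7160), (CDG, 18, LAX, 8250), (CDG, 18, LAX, 9460), (CDG, 19, LHR, 4590), (CDG, 19, LHR, 6990), (CDG, 23, LHR, 4590), (CDG, 23, LHR, 6990), (CDG, 25, LHR, 4590), (CDG, 25, LHR, 6990), (CDG, 29, LAX, 1530), (CDG, 29, LAX, 3930), (CDG, 29, LAX, 7160), (CDG, 29, LAX, 8250), (CDG, 29, LAX, 9460), (CDG, 33, LHR, 4590), (CDG, 33, LHR, 6990), (CDG, 40, LHR, 4590), (CDG, 40, LHR, 6990), (HND, 19, LHR, 4590), (HND, 19, LHR, 6990), (HND, 23, LHR, 4590), (HND, 23, LHR, 6990), (HND, 25, LHR, 4590), (HND, 25, LHR, 6990), (HND, 33, LHR, 4590), (HND, 33, LHR, 6990), (HND, 40, LHR, 4590), (HND, 40, LHR, 6990)}
Apply σ_{src != ATL}; surviving tuples: {(BOS, 19, LHR, 4590), (BOS, 19, LHR, 6990), (BOS, 23, LHR, 4590), (BOS, 23, LHR, 6990), (BOS, 25, LHR, 4590), (BOS, 25, LHR, 6990), (BOS, 33, LHR, 4590), (BOS, 33, LHR, 6990), (BOS, 40, LHR, 4590), (BOS, 40, LHR, 6990), (CDG, 18, LAX, 1530), (CDG, 18, LAX, 3930), (CDG, 18, LAX, 7160), (CDG, 18, LAX, 8250), (CDG, 18, LAX, 9460), (CDG, 19, LHR, 4590), (CDG, 19, LHR, 6990), (CDG, 23, LHR, 4590), (CDG, 23, LHR, 6990), (CDG, 25, LHR, 4590), (CDG, 25, LHR, 6990), (CDG, 29, LAX, 1530), (CDG, 29, LAX, 3930), (CDG, 29, LAX, 7160), (CDG, 29, LAX, 8250), (CDG, 29, LAX, 9460), (CDG, 33, LHR, 4590), (CDG, 33, LHR, 6990), (CDG, 40, LHR, 4590), (CDG, 40, LHR, 6990), (HND, 19, LHR, 4590), (HND, 19, LHR, 6990), (HND, 23, LHR, 4590), (HND, 23, LHR, 6990), (HND, 25, LHR, 4590), (HND, 25, LHR, 6990), (HND, 33, LHR, 4590), (HND, 33, LHR, 6990), (HND, 40, LHR, 4590), (HND, 40, LHR, 6990)}
Keep only column(s) src, dst (36 duplicate(s) eliminated): {(BOS, LHR), (CDG, LAX), (CDG, LHR), (HND, LHR)}

{(BOS, LHR), (CDG, LAX), (CDG, LHR), (HND, LHR)}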